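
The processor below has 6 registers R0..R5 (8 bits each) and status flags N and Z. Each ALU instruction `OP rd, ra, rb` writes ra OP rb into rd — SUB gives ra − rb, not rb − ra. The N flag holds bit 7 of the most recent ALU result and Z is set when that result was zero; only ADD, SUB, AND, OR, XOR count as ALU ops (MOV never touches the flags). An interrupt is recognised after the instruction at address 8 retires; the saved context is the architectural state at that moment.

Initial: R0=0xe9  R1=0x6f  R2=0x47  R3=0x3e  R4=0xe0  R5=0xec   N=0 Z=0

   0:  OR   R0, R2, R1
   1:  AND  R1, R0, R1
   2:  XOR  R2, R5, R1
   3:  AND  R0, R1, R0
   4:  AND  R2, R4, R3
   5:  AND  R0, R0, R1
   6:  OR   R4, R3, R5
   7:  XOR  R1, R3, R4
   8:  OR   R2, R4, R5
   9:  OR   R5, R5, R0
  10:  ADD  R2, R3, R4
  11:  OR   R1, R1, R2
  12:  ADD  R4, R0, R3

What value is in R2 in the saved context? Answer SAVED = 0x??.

after  0: R0=0x6f R1=0x6f R2=0x47 R3=0x3e R4=0xe0 R5=0xec  N=0 Z=0
after  1: R0=0x6f R1=0x6f R2=0x47 R3=0x3e R4=0xe0 R5=0xec  N=0 Z=0
after  2: R0=0x6f R1=0x6f R2=0x83 R3=0x3e R4=0xe0 R5=0xec  N=1 Z=0
after  3: R0=0x6f R1=0x6f R2=0x83 R3=0x3e R4=0xe0 R5=0xec  N=0 Z=0
after  4: R0=0x6f R1=0x6f R2=0x20 R3=0x3e R4=0xe0 R5=0xec  N=0 Z=0
after  5: R0=0x6f R1=0x6f R2=0x20 R3=0x3e R4=0xe0 R5=0xec  N=0 Z=0
after  6: R0=0x6f R1=0x6f R2=0x20 R3=0x3e R4=0xfe R5=0xec  N=1 Z=0
after  7: R0=0x6f R1=0xc0 R2=0x20 R3=0x3e R4=0xfe R5=0xec  N=1 Z=0
after  8: R0=0x6f R1=0xc0 R2=0xfe R3=0x3e R4=0xfe R5=0xec  N=1 Z=0
-- IRQ taken; context saved, return-PC = 9 --

SAVED = 0xfe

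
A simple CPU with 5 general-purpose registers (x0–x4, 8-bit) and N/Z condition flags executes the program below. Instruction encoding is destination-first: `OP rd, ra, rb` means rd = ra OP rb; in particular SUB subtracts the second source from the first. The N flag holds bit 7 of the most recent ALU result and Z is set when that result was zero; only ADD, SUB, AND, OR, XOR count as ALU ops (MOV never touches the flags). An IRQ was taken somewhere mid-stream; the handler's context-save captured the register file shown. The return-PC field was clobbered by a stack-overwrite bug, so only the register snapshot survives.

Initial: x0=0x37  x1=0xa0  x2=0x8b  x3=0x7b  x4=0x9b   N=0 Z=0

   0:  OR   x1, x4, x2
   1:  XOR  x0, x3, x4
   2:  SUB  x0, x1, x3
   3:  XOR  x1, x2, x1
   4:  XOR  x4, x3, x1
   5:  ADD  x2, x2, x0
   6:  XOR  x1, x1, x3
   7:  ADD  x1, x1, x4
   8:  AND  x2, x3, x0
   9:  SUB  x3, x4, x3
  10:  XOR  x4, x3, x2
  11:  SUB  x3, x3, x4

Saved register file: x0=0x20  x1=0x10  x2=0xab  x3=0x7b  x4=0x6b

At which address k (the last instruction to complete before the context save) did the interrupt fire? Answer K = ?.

after  0: x0=0x37 x1=0x9b x2=0x8b x3=0x7b x4=0x9b  N=1 Z=0
after  1: x0=0xe0 x1=0x9b x2=0x8b x3=0x7b x4=0x9b  N=1 Z=0
after  2: x0=0x20 x1=0x9b x2=0x8b x3=0x7b x4=0x9b  N=0 Z=0
after  3: x0=0x20 x1=0x10 x2=0x8b x3=0x7b x4=0x9b  N=0 Z=0
after  4: x0=0x20 x1=0x10 x2=0x8b x3=0x7b x4=0x6b  N=0 Z=0
after  5: x0=0x20 x1=0x10 x2=0xab x3=0x7b x4=0x6b  N=1 Z=0
-- IRQ taken; context saved, return-PC = 6 --

K = 5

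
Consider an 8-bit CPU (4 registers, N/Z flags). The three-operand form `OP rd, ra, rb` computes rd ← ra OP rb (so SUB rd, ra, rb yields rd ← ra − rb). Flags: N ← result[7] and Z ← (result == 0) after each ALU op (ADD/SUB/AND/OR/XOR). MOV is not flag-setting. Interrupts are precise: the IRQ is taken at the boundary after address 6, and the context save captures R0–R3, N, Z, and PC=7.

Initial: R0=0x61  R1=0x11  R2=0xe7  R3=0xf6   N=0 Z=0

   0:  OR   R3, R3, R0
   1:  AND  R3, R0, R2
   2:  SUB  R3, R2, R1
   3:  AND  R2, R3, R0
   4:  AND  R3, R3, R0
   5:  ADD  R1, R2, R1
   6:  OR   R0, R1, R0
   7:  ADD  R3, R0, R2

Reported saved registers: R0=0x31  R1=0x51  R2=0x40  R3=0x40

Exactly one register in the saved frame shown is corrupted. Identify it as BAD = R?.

BAD = R0

after  0: R0=0x61 R1=0x11 R2=0xe7 R3=0xf7  N=1 Z=0
after  1: R0=0x61 R1=0x11 R2=0xe7 R3=0x61  N=0 Z=0
after  2: R0=0x61 R1=0x11 R2=0xe7 R3=0xd6  N=1 Z=0
after  3: R0=0x61 R1=0x11 R2=0x40 R3=0xd6  N=0 Z=0
after  4: R0=0x61 R1=0x11 R2=0x40 R3=0x40  N=0 Z=0
after  5: R0=0x61 R1=0x51 R2=0x40 R3=0x40  N=0 Z=0
after  6: R0=0x71 R1=0x51 R2=0x40 R3=0x40  N=0 Z=0
-- IRQ taken; context saved, return-PC = 7 --
mismatch: R0: reported 0x31 vs actual 0x71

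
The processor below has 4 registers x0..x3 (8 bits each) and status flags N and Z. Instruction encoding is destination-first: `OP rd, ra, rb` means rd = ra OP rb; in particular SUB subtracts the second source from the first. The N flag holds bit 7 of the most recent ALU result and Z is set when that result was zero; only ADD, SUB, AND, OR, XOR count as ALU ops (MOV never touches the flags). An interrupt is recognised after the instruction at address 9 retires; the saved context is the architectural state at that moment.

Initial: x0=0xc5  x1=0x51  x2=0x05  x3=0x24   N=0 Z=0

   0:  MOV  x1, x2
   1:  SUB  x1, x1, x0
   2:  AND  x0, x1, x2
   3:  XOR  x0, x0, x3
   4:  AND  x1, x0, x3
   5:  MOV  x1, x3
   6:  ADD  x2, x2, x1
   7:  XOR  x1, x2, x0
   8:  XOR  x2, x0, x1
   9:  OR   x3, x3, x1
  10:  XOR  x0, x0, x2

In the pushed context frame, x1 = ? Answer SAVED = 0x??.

after  0: x0=0xc5 x1=0x05 x2=0x05 x3=0x24  N=0 Z=0
after  1: x0=0xc5 x1=0x40 x2=0x05 x3=0x24  N=0 Z=0
after  2: x0=0x00 x1=0x40 x2=0x05 x3=0x24  N=0 Z=1
after  3: x0=0x24 x1=0x40 x2=0x05 x3=0x24  N=0 Z=0
after  4: x0=0x24 x1=0x24 x2=0x05 x3=0x24  N=0 Z=0
after  5: x0=0x24 x1=0x24 x2=0x05 x3=0x24  N=0 Z=0
after  6: x0=0x24 x1=0x24 x2=0x29 x3=0x24  N=0 Z=0
after  7: x0=0x24 x1=0x0d x2=0x29 x3=0x24  N=0 Z=0
after  8: x0=0x24 x1=0x0d x2=0x29 x3=0x24  N=0 Z=0
after  9: x0=0x24 x1=0x0d x2=0x29 x3=0x2d  N=0 Z=0
-- IRQ taken; context saved, return-PC = 10 --

SAVED = 0x0d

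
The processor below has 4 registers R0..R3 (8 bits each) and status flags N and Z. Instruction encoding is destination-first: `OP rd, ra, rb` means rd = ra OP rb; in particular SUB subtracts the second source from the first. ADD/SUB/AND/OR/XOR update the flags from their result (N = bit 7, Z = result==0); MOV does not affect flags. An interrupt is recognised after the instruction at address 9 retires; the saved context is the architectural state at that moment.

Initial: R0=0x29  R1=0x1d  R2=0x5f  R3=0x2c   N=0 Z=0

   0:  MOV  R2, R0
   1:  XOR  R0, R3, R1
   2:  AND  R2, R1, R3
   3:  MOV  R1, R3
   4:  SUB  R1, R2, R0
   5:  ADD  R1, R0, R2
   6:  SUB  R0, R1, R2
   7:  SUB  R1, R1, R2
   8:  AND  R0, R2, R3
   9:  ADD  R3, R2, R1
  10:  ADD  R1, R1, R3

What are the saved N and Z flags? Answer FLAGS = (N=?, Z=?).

FLAGS = (N=0, Z=0)

after  0: R0=0x29 R1=0x1d R2=0x29 R3=0x2c  N=0 Z=0
after  1: R0=0x31 R1=0x1d R2=0x29 R3=0x2c  N=0 Z=0
after  2: R0=0x31 R1=0x1d R2=0x0c R3=0x2c  N=0 Z=0
after  3: R0=0x31 R1=0x2c R2=0x0c R3=0x2c  N=0 Z=0
after  4: R0=0x31 R1=0xdb R2=0x0c R3=0x2c  N=1 Z=0
after  5: R0=0x31 R1=0x3d R2=0x0c R3=0x2c  N=0 Z=0
after  6: R0=0x31 R1=0x3d R2=0x0c R3=0x2c  N=0 Z=0
after  7: R0=0x31 R1=0x31 R2=0x0c R3=0x2c  N=0 Z=0
after  8: R0=0x0c R1=0x31 R2=0x0c R3=0x2c  N=0 Z=0
after  9: R0=0x0c R1=0x31 R2=0x0c R3=0x3d  N=0 Z=0
-- IRQ taken; context saved, return-PC = 10 --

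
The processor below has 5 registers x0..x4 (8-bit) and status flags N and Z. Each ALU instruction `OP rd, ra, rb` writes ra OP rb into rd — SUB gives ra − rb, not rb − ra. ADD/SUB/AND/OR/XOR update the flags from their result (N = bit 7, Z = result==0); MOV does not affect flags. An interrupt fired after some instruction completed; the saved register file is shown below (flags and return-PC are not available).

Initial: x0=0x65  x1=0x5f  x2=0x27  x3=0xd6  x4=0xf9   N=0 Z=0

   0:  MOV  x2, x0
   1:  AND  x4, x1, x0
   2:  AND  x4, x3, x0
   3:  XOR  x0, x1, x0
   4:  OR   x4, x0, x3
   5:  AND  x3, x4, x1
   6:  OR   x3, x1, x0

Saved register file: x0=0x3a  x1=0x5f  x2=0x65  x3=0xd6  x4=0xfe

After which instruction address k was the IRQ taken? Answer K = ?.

after  0: x0=0x65 x1=0x5f x2=0x65 x3=0xd6 x4=0xf9  N=0 Z=0
after  1: x0=0x65 x1=0x5f x2=0x65 x3=0xd6 x4=0x45  N=0 Z=0
after  2: x0=0x65 x1=0x5f x2=0x65 x3=0xd6 x4=0x44  N=0 Z=0
after  3: x0=0x3a x1=0x5f x2=0x65 x3=0xd6 x4=0x44  N=0 Z=0
after  4: x0=0x3a x1=0x5f x2=0x65 x3=0xd6 x4=0xfe  N=1 Z=0
-- IRQ taken; context saved, return-PC = 5 --

K = 4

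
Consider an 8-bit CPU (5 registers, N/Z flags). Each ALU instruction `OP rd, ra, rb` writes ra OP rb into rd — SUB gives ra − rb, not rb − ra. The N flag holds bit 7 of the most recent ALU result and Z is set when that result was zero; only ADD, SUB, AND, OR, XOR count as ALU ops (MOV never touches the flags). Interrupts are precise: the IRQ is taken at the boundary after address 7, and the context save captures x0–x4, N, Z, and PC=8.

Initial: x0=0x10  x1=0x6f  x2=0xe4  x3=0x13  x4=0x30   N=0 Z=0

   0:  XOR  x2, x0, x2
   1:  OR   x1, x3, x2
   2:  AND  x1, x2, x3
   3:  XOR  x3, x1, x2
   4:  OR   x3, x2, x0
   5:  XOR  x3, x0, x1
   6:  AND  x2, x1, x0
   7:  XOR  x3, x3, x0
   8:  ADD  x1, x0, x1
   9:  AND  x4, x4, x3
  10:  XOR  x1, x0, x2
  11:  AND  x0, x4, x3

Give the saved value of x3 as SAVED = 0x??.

SAVED = 0x10

after  0: x0=0x10 x1=0x6f x2=0xf4 x3=0x13 x4=0x30  N=1 Z=0
after  1: x0=0x10 x1=0xf7 x2=0xf4 x3=0x13 x4=0x30  N=1 Z=0
after  2: x0=0x10 x1=0x10 x2=0xf4 x3=0x13 x4=0x30  N=0 Z=0
after  3: x0=0x10 x1=0x10 x2=0xf4 x3=0xe4 x4=0x30  N=1 Z=0
after  4: x0=0x10 x1=0x10 x2=0xf4 x3=0xf4 x4=0x30  N=1 Z=0
after  5: x0=0x10 x1=0x10 x2=0xf4 x3=0x00 x4=0x30  N=0 Z=1
after  6: x0=0x10 x1=0x10 x2=0x10 x3=0x00 x4=0x30  N=0 Z=0
after  7: x0=0x10 x1=0x10 x2=0x10 x3=0x10 x4=0x30  N=0 Z=0
-- IRQ taken; context saved, return-PC = 8 --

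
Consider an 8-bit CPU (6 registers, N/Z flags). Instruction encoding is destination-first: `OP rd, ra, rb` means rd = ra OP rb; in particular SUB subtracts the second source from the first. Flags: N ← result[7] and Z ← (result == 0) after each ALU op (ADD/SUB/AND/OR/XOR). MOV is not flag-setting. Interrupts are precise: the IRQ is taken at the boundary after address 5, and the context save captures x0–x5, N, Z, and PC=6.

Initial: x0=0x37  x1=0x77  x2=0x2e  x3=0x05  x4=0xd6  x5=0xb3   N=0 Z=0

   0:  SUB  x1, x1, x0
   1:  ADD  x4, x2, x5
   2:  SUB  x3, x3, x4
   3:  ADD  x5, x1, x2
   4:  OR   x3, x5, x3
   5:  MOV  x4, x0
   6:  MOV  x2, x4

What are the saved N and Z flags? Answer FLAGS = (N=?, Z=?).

after  0: x0=0x37 x1=0x40 x2=0x2e x3=0x05 x4=0xd6 x5=0xb3  N=0 Z=0
after  1: x0=0x37 x1=0x40 x2=0x2e x3=0x05 x4=0xe1 x5=0xb3  N=1 Z=0
after  2: x0=0x37 x1=0x40 x2=0x2e x3=0x24 x4=0xe1 x5=0xb3  N=0 Z=0
after  3: x0=0x37 x1=0x40 x2=0x2e x3=0x24 x4=0xe1 x5=0x6e  N=0 Z=0
after  4: x0=0x37 x1=0x40 x2=0x2e x3=0x6e x4=0xe1 x5=0x6e  N=0 Z=0
after  5: x0=0x37 x1=0x40 x2=0x2e x3=0x6e x4=0x37 x5=0x6e  N=0 Z=0
-- IRQ taken; context saved, return-PC = 6 --

FLAGS = (N=0, Z=0)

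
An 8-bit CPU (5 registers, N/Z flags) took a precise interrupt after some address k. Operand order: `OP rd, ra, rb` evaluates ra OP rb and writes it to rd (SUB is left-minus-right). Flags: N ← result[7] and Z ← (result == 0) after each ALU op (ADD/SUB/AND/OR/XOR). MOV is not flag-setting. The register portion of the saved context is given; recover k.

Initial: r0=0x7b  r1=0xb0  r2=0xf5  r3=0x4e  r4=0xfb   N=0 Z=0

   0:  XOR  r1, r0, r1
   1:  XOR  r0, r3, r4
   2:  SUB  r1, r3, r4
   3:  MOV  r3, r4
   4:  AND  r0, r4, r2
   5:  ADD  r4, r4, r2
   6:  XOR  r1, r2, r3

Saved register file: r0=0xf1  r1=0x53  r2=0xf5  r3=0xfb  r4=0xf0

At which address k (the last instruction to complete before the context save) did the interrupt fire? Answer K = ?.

K = 5

after  0: r0=0x7b r1=0xcb r2=0xf5 r3=0x4e r4=0xfb  N=1 Z=0
after  1: r0=0xb5 r1=0xcb r2=0xf5 r3=0x4e r4=0xfb  N=1 Z=0
after  2: r0=0xb5 r1=0x53 r2=0xf5 r3=0x4e r4=0xfb  N=0 Z=0
after  3: r0=0xb5 r1=0x53 r2=0xf5 r3=0xfb r4=0xfb  N=0 Z=0
after  4: r0=0xf1 r1=0x53 r2=0xf5 r3=0xfb r4=0xfb  N=1 Z=0
after  5: r0=0xf1 r1=0x53 r2=0xf5 r3=0xfb r4=0xf0  N=1 Z=0
-- IRQ taken; context saved, return-PC = 6 --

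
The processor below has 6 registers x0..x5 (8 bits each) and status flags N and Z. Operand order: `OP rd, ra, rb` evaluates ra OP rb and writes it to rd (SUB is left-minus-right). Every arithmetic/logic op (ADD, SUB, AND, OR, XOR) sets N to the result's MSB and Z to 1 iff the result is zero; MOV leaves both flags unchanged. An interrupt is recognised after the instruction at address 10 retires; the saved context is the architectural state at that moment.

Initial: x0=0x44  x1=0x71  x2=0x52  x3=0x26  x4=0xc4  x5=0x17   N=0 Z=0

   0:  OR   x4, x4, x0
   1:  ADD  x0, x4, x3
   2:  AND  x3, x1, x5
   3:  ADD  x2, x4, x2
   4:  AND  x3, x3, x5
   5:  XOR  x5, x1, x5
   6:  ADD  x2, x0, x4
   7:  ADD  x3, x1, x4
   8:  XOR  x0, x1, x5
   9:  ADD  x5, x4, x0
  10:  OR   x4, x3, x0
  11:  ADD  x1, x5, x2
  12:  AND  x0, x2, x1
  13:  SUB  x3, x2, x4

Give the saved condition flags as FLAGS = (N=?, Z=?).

FLAGS = (N=0, Z=0)

after  0: x0=0x44 x1=0x71 x2=0x52 x3=0x26 x4=0xc4 x5=0x17  N=1 Z=0
after  1: x0=0xea x1=0x71 x2=0x52 x3=0x26 x4=0xc4 x5=0x17  N=1 Z=0
after  2: x0=0xea x1=0x71 x2=0x52 x3=0x11 x4=0xc4 x5=0x17  N=0 Z=0
after  3: x0=0xea x1=0x71 x2=0x16 x3=0x11 x4=0xc4 x5=0x17  N=0 Z=0
after  4: x0=0xea x1=0x71 x2=0x16 x3=0x11 x4=0xc4 x5=0x17  N=0 Z=0
after  5: x0=0xea x1=0x71 x2=0x16 x3=0x11 x4=0xc4 x5=0x66  N=0 Z=0
after  6: x0=0xea x1=0x71 x2=0xae x3=0x11 x4=0xc4 x5=0x66  N=1 Z=0
after  7: x0=0xea x1=0x71 x2=0xae x3=0x35 x4=0xc4 x5=0x66  N=0 Z=0
after  8: x0=0x17 x1=0x71 x2=0xae x3=0x35 x4=0xc4 x5=0x66  N=0 Z=0
after  9: x0=0x17 x1=0x71 x2=0xae x3=0x35 x4=0xc4 x5=0xdb  N=1 Z=0
after 10: x0=0x17 x1=0x71 x2=0xae x3=0x35 x4=0x37 x5=0xdb  N=0 Z=0
-- IRQ taken; context saved, return-PC = 11 --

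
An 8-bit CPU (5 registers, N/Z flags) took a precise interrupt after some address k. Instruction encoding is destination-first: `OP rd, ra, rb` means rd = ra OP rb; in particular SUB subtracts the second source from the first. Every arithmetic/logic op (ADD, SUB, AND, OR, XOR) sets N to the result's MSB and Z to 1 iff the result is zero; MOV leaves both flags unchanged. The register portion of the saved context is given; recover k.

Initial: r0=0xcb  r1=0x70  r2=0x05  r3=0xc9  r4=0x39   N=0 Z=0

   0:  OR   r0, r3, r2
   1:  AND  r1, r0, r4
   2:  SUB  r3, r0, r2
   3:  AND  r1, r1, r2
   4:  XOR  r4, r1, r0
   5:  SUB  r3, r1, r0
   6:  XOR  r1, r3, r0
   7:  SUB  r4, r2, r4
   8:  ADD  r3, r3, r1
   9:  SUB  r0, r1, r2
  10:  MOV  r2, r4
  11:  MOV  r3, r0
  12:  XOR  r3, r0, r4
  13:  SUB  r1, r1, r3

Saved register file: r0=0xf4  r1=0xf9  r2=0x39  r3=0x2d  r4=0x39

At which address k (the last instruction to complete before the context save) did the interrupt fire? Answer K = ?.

K = 10

after  0: r0=0xcd r1=0x70 r2=0x05 r3=0xc9 r4=0x39  N=1 Z=0
after  1: r0=0xcd r1=0x09 r2=0x05 r3=0xc9 r4=0x39  N=0 Z=0
after  2: r0=0xcd r1=0x09 r2=0x05 r3=0xc8 r4=0x39  N=1 Z=0
after  3: r0=0xcd r1=0x01 r2=0x05 r3=0xc8 r4=0x39  N=0 Z=0
after  4: r0=0xcd r1=0x01 r2=0x05 r3=0xc8 r4=0xcc  N=1 Z=0
after  5: r0=0xcd r1=0x01 r2=0x05 r3=0x34 r4=0xcc  N=0 Z=0
after  6: r0=0xcd r1=0xf9 r2=0x05 r3=0x34 r4=0xcc  N=1 Z=0
after  7: r0=0xcd r1=0xf9 r2=0x05 r3=0x34 r4=0x39  N=0 Z=0
after  8: r0=0xcd r1=0xf9 r2=0x05 r3=0x2d r4=0x39  N=0 Z=0
after  9: r0=0xf4 r1=0xf9 r2=0x05 r3=0x2d r4=0x39  N=1 Z=0
after 10: r0=0xf4 r1=0xf9 r2=0x39 r3=0x2d r4=0x39  N=1 Z=0
-- IRQ taken; context saved, return-PC = 11 --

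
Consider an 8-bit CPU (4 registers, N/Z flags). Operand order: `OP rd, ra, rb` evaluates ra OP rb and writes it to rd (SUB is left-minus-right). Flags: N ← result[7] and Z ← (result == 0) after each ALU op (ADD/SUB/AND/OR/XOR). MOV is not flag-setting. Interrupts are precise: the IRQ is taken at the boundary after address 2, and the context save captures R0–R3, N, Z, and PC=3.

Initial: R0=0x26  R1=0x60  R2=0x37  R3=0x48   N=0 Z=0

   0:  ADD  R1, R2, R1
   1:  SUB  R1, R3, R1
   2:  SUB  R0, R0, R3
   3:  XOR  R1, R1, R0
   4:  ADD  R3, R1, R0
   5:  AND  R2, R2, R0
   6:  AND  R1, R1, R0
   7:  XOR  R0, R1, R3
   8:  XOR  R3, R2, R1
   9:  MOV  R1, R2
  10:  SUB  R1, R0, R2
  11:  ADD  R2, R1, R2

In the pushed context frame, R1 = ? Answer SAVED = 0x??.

SAVED = 0xb1

after  0: R0=0x26 R1=0x97 R2=0x37 R3=0x48  N=1 Z=0
after  1: R0=0x26 R1=0xb1 R2=0x37 R3=0x48  N=1 Z=0
after  2: R0=0xde R1=0xb1 R2=0x37 R3=0x48  N=1 Z=0
-- IRQ taken; context saved, return-PC = 3 --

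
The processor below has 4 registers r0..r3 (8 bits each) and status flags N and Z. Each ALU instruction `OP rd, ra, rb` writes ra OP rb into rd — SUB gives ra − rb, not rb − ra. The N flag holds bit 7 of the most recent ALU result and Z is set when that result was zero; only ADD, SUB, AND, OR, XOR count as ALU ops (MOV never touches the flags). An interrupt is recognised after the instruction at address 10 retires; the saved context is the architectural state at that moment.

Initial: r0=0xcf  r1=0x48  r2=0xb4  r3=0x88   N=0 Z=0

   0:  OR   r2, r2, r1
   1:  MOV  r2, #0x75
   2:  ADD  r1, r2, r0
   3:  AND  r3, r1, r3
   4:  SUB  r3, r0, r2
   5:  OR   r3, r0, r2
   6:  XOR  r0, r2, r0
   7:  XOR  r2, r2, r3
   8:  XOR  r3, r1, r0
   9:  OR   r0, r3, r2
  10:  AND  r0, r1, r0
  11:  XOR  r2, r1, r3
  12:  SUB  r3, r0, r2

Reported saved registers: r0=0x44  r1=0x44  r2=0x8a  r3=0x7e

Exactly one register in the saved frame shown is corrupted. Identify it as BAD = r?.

BAD = r3

after  0: r0=0xcf r1=0x48 r2=0xfc r3=0x88  N=1 Z=0
after  1: r0=0xcf r1=0x48 r2=0x75 r3=0x88  N=1 Z=0
after  2: r0=0xcf r1=0x44 r2=0x75 r3=0x88  N=0 Z=0
after  3: r0=0xcf r1=0x44 r2=0x75 r3=0x00  N=0 Z=1
after  4: r0=0xcf r1=0x44 r2=0x75 r3=0x5a  N=0 Z=0
after  5: r0=0xcf r1=0x44 r2=0x75 r3=0xff  N=1 Z=0
after  6: r0=0xba r1=0x44 r2=0x75 r3=0xff  N=1 Z=0
after  7: r0=0xba r1=0x44 r2=0x8a r3=0xff  N=1 Z=0
after  8: r0=0xba r1=0x44 r2=0x8a r3=0xfe  N=1 Z=0
after  9: r0=0xfe r1=0x44 r2=0x8a r3=0xfe  N=1 Z=0
after 10: r0=0x44 r1=0x44 r2=0x8a r3=0xfe  N=0 Z=0
-- IRQ taken; context saved, return-PC = 11 --
mismatch: r3: reported 0x7e vs actual 0xfe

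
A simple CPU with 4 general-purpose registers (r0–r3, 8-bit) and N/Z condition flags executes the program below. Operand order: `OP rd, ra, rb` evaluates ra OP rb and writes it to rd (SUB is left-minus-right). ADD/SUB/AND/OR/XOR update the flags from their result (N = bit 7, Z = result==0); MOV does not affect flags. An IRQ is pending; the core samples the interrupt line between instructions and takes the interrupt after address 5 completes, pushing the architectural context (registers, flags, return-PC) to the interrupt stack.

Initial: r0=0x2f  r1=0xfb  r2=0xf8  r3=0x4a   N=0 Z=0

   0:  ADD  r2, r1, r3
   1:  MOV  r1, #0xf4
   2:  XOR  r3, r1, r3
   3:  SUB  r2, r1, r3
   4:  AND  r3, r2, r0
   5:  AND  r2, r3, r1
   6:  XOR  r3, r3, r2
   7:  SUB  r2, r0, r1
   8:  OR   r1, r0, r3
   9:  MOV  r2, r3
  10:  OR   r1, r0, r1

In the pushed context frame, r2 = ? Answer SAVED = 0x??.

after  0: r0=0x2f r1=0xfb r2=0x45 r3=0x4a  N=0 Z=0
after  1: r0=0x2f r1=0xf4 r2=0x45 r3=0x4a  N=0 Z=0
after  2: r0=0x2f r1=0xf4 r2=0x45 r3=0xbe  N=1 Z=0
after  3: r0=0x2f r1=0xf4 r2=0x36 r3=0xbe  N=0 Z=0
after  4: r0=0x2f r1=0xf4 r2=0x36 r3=0x26  N=0 Z=0
after  5: r0=0x2f r1=0xf4 r2=0x24 r3=0x26  N=0 Z=0
-- IRQ taken; context saved, return-PC = 6 --

SAVED = 0x24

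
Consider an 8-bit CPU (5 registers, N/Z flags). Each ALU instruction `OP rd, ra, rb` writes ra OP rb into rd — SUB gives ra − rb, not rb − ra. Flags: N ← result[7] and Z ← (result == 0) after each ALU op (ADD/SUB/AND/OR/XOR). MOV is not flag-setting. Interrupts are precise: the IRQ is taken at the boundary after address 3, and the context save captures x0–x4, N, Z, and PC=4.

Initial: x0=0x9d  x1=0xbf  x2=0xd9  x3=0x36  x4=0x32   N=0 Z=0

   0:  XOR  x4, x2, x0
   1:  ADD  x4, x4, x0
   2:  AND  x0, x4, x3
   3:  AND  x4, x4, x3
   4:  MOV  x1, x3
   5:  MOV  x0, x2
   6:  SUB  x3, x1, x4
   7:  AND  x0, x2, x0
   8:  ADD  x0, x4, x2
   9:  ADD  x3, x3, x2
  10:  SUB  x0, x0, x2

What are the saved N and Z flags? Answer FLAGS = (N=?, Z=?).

FLAGS = (N=0, Z=0)

after  0: x0=0x9d x1=0xbf x2=0xd9 x3=0x36 x4=0x44  N=0 Z=0
after  1: x0=0x9d x1=0xbf x2=0xd9 x3=0x36 x4=0xe1  N=1 Z=0
after  2: x0=0x20 x1=0xbf x2=0xd9 x3=0x36 x4=0xe1  N=0 Z=0
after  3: x0=0x20 x1=0xbf x2=0xd9 x3=0x36 x4=0x20  N=0 Z=0
-- IRQ taken; context saved, return-PC = 4 --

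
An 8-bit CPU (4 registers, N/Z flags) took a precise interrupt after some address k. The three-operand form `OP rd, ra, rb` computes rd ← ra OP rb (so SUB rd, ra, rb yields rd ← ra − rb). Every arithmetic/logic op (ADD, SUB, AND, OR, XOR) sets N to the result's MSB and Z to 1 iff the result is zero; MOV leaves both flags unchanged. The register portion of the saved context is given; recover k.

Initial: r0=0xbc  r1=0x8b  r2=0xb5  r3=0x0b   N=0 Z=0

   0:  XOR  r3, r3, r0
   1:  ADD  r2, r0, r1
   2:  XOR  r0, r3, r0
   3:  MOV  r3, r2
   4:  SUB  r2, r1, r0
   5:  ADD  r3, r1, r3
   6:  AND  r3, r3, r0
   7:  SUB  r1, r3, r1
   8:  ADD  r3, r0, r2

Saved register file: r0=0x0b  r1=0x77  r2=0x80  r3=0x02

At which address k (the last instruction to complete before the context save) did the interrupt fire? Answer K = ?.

after  0: r0=0xbc r1=0x8b r2=0xb5 r3=0xb7  N=1 Z=0
after  1: r0=0xbc r1=0x8b r2=0x47 r3=0xb7  N=0 Z=0
after  2: r0=0x0b r1=0x8b r2=0x47 r3=0xb7  N=0 Z=0
after  3: r0=0x0b r1=0x8b r2=0x47 r3=0x47  N=0 Z=0
after  4: r0=0x0b r1=0x8b r2=0x80 r3=0x47  N=1 Z=0
after  5: r0=0x0b r1=0x8b r2=0x80 r3=0xd2  N=1 Z=0
after  6: r0=0x0b r1=0x8b r2=0x80 r3=0x02  N=0 Z=0
after  7: r0=0x0b r1=0x77 r2=0x80 r3=0x02  N=0 Z=0
-- IRQ taken; context saved, return-PC = 8 --

K = 7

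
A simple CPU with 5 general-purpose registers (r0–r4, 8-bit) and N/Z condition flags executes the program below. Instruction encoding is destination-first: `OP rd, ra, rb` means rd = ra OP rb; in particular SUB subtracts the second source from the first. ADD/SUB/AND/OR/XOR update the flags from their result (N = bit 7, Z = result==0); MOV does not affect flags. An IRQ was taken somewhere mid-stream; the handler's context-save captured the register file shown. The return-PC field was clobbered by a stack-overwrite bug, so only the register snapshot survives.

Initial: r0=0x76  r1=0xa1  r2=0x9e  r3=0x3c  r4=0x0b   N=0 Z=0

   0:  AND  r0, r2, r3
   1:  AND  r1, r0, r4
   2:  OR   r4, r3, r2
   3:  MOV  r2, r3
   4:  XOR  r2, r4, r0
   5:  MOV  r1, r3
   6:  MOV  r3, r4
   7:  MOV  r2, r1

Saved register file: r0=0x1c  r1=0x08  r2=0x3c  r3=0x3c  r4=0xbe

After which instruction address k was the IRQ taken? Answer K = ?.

after  0: r0=0x1c r1=0xa1 r2=0x9e r3=0x3c r4=0x0b  N=0 Z=0
after  1: r0=0x1c r1=0x08 r2=0x9e r3=0x3c r4=0x0b  N=0 Z=0
after  2: r0=0x1c r1=0x08 r2=0x9e r3=0x3c r4=0xbe  N=1 Z=0
after  3: r0=0x1c r1=0x08 r2=0x3c r3=0x3c r4=0xbe  N=1 Z=0
-- IRQ taken; context saved, return-PC = 4 --

K = 3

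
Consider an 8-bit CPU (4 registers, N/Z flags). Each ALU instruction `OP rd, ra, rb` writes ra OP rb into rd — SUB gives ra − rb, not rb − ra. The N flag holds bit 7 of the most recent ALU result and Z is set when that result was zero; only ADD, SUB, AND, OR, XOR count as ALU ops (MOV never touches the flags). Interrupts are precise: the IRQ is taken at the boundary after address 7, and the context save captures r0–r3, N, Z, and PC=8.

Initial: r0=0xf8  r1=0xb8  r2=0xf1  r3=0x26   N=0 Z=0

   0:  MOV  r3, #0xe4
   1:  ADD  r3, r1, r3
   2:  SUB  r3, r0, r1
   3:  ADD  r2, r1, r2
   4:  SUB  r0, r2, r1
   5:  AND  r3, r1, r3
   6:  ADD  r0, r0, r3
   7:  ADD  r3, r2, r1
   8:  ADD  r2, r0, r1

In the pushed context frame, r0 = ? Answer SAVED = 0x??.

after  0: r0=0xf8 r1=0xb8 r2=0xf1 r3=0xe4  N=0 Z=0
after  1: r0=0xf8 r1=0xb8 r2=0xf1 r3=0x9c  N=1 Z=0
after  2: r0=0xf8 r1=0xb8 r2=0xf1 r3=0x40  N=0 Z=0
after  3: r0=0xf8 r1=0xb8 r2=0xa9 r3=0x40  N=1 Z=0
after  4: r0=0xf1 r1=0xb8 r2=0xa9 r3=0x40  N=1 Z=0
after  5: r0=0xf1 r1=0xb8 r2=0xa9 r3=0x00  N=0 Z=1
after  6: r0=0xf1 r1=0xb8 r2=0xa9 r3=0x00  N=1 Z=0
after  7: r0=0xf1 r1=0xb8 r2=0xa9 r3=0x61  N=0 Z=0
-- IRQ taken; context saved, return-PC = 8 --

SAVED = 0xf1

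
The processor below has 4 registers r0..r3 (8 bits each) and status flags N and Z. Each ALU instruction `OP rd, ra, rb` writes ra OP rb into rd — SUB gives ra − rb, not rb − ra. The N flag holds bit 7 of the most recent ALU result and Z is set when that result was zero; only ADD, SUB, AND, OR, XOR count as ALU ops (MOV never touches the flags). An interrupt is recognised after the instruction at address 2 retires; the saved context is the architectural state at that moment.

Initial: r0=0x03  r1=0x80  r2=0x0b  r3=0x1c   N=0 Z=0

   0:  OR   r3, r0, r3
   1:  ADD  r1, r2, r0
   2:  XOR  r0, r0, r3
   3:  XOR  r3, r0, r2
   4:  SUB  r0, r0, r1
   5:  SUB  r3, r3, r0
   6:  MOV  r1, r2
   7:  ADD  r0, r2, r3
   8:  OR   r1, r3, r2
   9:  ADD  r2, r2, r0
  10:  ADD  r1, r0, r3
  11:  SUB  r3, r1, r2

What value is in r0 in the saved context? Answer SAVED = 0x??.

SAVED = 0x1c

after  0: r0=0x03 r1=0x80 r2=0x0b r3=0x1f  N=0 Z=0
after  1: r0=0x03 r1=0x0e r2=0x0b r3=0x1f  N=0 Z=0
after  2: r0=0x1c r1=0x0e r2=0x0b r3=0x1f  N=0 Z=0
-- IRQ taken; context saved, return-PC = 3 --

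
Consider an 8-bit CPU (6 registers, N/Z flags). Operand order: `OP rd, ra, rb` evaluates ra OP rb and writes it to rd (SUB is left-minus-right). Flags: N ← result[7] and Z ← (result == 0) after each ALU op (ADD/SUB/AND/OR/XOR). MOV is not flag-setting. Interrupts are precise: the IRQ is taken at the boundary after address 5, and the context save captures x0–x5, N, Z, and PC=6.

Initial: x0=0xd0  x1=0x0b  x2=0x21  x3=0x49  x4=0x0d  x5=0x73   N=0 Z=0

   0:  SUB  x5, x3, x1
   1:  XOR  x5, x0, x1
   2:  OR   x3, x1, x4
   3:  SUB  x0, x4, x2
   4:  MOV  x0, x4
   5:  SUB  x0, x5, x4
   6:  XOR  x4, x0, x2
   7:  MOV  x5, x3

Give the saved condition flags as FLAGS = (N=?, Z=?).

FLAGS = (N=1, Z=0)

after  0: x0=0xd0 x1=0x0b x2=0x21 x3=0x49 x4=0x0d x5=0x3e  N=0 Z=0
after  1: x0=0xd0 x1=0x0b x2=0x21 x3=0x49 x4=0x0d x5=0xdb  N=1 Z=0
after  2: x0=0xd0 x1=0x0b x2=0x21 x3=0x0f x4=0x0d x5=0xdb  N=0 Z=0
after  3: x0=0xec x1=0x0b x2=0x21 x3=0x0f x4=0x0d x5=0xdb  N=1 Z=0
after  4: x0=0x0d x1=0x0b x2=0x21 x3=0x0f x4=0x0d x5=0xdb  N=1 Z=0
after  5: x0=0xce x1=0x0b x2=0x21 x3=0x0f x4=0x0d x5=0xdb  N=1 Z=0
-- IRQ taken; context saved, return-PC = 6 --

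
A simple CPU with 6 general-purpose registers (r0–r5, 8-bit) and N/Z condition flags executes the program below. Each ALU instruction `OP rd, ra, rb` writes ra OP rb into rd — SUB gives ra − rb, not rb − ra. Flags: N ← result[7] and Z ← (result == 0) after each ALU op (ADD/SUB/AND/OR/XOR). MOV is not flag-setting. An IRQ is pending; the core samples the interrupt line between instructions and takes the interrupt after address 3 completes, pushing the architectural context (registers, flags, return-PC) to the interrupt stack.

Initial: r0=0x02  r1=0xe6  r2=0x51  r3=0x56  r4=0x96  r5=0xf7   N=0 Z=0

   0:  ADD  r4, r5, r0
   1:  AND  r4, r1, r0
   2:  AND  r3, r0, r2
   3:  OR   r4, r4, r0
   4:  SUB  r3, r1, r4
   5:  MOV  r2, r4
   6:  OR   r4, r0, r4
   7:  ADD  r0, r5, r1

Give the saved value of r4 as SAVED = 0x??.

SAVED = 0x02

after  0: r0=0x02 r1=0xe6 r2=0x51 r3=0x56 r4=0xf9 r5=0xf7  N=1 Z=0
after  1: r0=0x02 r1=0xe6 r2=0x51 r3=0x56 r4=0x02 r5=0xf7  N=0 Z=0
after  2: r0=0x02 r1=0xe6 r2=0x51 r3=0x00 r4=0x02 r5=0xf7  N=0 Z=1
after  3: r0=0x02 r1=0xe6 r2=0x51 r3=0x00 r4=0x02 r5=0xf7  N=0 Z=0
-- IRQ taken; context saved, return-PC = 4 --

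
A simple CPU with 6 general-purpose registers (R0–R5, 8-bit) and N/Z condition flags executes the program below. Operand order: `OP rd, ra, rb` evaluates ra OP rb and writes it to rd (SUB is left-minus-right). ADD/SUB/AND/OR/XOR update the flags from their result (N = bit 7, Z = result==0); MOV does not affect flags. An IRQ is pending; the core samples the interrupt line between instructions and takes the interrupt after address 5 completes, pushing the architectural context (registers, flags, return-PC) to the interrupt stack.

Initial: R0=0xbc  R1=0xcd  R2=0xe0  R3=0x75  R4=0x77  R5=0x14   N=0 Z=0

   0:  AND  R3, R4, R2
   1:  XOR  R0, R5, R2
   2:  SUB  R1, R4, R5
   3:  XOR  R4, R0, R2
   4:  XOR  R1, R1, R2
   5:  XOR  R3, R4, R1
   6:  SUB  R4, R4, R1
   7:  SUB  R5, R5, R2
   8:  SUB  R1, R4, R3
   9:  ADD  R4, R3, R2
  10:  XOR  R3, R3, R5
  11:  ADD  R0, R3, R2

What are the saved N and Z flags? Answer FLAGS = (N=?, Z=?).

FLAGS = (N=1, Z=0)

after  0: R0=0xbc R1=0xcd R2=0xe0 R3=0x60 R4=0x77 R5=0x14  N=0 Z=0
after  1: R0=0xf4 R1=0xcd R2=0xe0 R3=0x60 R4=0x77 R5=0x14  N=1 Z=0
after  2: R0=0xf4 R1=0x63 R2=0xe0 R3=0x60 R4=0x77 R5=0x14  N=0 Z=0
after  3: R0=0xf4 R1=0x63 R2=0xe0 R3=0x60 R4=0x14 R5=0x14  N=0 Z=0
after  4: R0=0xf4 R1=0x83 R2=0xe0 R3=0x60 R4=0x14 R5=0x14  N=1 Z=0
after  5: R0=0xf4 R1=0x83 R2=0xe0 R3=0x97 R4=0x14 R5=0x14  N=1 Z=0
-- IRQ taken; context saved, return-PC = 6 --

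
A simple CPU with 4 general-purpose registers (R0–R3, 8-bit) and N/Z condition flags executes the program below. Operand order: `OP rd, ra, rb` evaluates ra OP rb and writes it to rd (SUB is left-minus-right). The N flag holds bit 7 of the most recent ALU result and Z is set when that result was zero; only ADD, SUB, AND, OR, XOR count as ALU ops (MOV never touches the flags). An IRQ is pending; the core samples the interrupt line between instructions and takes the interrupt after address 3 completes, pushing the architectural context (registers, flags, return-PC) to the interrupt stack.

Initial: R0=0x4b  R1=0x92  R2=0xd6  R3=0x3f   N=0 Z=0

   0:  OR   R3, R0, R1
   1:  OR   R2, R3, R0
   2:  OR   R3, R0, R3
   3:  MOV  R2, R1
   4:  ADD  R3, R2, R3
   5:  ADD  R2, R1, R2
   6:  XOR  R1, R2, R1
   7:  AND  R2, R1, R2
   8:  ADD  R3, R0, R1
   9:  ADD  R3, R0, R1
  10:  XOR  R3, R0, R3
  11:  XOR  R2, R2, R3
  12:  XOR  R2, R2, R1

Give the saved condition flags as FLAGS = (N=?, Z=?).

after  0: R0=0x4b R1=0x92 R2=0xd6 R3=0xdb  N=1 Z=0
after  1: R0=0x4b R1=0x92 R2=0xdb R3=0xdb  N=1 Z=0
after  2: R0=0x4b R1=0x92 R2=0xdb R3=0xdb  N=1 Z=0
after  3: R0=0x4b R1=0x92 R2=0x92 R3=0xdb  N=1 Z=0
-- IRQ taken; context saved, return-PC = 4 --

FLAGS = (N=1, Z=0)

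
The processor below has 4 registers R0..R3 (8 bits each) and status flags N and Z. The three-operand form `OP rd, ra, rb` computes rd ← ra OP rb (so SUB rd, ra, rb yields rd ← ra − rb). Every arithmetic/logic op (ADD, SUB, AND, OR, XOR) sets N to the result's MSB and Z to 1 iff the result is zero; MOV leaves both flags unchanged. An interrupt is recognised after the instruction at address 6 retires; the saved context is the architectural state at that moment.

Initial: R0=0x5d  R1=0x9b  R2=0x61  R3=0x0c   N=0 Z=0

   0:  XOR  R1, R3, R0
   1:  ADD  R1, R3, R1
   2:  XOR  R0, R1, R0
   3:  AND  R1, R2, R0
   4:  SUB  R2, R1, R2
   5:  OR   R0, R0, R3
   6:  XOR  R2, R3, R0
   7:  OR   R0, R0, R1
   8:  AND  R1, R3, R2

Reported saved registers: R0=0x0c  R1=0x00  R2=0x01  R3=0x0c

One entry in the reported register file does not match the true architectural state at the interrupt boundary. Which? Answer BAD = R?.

BAD = R2

after  0: R0=0x5d R1=0x51 R2=0x61 R3=0x0c  N=0 Z=0
after  1: R0=0x5d R1=0x5d R2=0x61 R3=0x0c  N=0 Z=0
after  2: R0=0x00 R1=0x5d R2=0x61 R3=0x0c  N=0 Z=1
after  3: R0=0x00 R1=0x00 R2=0x61 R3=0x0c  N=0 Z=1
after  4: R0=0x00 R1=0x00 R2=0x9f R3=0x0c  N=1 Z=0
after  5: R0=0x0c R1=0x00 R2=0x9f R3=0x0c  N=0 Z=0
after  6: R0=0x0c R1=0x00 R2=0x00 R3=0x0c  N=0 Z=1
-- IRQ taken; context saved, return-PC = 7 --
mismatch: R2: reported 0x01 vs actual 0x00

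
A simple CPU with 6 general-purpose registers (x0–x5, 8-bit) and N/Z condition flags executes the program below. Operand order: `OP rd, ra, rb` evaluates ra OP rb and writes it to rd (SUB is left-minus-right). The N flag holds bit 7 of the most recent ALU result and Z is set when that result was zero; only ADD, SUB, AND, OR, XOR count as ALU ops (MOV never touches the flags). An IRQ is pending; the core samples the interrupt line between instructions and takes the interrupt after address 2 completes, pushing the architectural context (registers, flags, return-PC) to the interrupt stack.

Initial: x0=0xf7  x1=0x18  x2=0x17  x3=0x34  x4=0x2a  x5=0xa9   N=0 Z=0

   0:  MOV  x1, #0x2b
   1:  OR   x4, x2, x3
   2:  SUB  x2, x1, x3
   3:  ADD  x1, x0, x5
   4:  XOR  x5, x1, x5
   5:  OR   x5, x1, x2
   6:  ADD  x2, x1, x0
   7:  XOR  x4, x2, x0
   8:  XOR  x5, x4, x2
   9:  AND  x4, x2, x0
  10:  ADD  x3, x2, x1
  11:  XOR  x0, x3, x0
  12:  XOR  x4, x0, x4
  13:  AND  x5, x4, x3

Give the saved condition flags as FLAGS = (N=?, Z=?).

FLAGS = (N=1, Z=0)

after  0: x0=0xf7 x1=0x2b x2=0x17 x3=0x34 x4=0x2a x5=0xa9  N=0 Z=0
after  1: x0=0xf7 x1=0x2b x2=0x17 x3=0x34 x4=0x37 x5=0xa9  N=0 Z=0
after  2: x0=0xf7 x1=0x2b x2=0xf7 x3=0x34 x4=0x37 x5=0xa9  N=1 Z=0
-- IRQ taken; context saved, return-PC = 3 --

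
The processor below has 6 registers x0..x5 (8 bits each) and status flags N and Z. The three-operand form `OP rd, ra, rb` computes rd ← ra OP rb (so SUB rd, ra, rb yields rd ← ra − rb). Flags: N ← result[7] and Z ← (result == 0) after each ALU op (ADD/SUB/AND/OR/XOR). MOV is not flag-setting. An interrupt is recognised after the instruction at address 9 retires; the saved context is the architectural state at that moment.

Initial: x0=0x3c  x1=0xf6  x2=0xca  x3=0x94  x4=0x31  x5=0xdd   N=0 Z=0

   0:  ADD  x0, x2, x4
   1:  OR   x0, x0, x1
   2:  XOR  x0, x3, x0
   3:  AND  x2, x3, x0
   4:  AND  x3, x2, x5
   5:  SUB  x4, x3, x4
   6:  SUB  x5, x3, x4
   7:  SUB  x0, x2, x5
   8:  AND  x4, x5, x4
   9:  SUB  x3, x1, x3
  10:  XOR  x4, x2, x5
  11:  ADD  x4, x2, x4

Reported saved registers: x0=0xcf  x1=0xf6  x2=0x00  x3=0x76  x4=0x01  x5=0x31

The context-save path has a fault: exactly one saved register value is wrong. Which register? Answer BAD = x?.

BAD = x3

after  0: x0=0xfb x1=0xf6 x2=0xca x3=0x94 x4=0x31 x5=0xdd  N=1 Z=0
after  1: x0=0xff x1=0xf6 x2=0xca x3=0x94 x4=0x31 x5=0xdd  N=1 Z=0
after  2: x0=0x6b x1=0xf6 x2=0xca x3=0x94 x4=0x31 x5=0xdd  N=0 Z=0
after  3: x0=0x6b x1=0xf6 x2=0x00 x3=0x94 x4=0x31 x5=0xdd  N=0 Z=1
after  4: x0=0x6b x1=0xf6 x2=0x00 x3=0x00 x4=0x31 x5=0xdd  N=0 Z=1
after  5: x0=0x6b x1=0xf6 x2=0x00 x3=0x00 x4=0xcf x5=0xdd  N=1 Z=0
after  6: x0=0x6b x1=0xf6 x2=0x00 x3=0x00 x4=0xcf x5=0x31  N=0 Z=0
after  7: x0=0xcf x1=0xf6 x2=0x00 x3=0x00 x4=0xcf x5=0x31  N=1 Z=0
after  8: x0=0xcf x1=0xf6 x2=0x00 x3=0x00 x4=0x01 x5=0x31  N=0 Z=0
after  9: x0=0xcf x1=0xf6 x2=0x00 x3=0xf6 x4=0x01 x5=0x31  N=1 Z=0
-- IRQ taken; context saved, return-PC = 10 --
mismatch: x3: reported 0x76 vs actual 0xf6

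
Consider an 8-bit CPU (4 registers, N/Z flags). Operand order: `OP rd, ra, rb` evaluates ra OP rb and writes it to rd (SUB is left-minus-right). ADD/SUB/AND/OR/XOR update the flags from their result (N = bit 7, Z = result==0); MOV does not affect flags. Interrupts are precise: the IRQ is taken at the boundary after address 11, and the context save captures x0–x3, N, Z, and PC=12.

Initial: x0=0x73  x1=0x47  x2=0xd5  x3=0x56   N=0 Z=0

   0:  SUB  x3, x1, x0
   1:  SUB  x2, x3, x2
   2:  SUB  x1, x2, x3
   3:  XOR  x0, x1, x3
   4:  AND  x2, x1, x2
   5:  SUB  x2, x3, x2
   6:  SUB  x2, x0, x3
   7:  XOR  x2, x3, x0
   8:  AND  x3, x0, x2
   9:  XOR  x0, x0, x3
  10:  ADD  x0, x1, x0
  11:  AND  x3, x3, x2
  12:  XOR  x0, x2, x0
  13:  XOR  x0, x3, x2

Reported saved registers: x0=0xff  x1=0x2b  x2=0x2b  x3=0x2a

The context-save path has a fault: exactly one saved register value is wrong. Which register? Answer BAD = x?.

BAD = x3

after  0: x0=0x73 x1=0x47 x2=0xd5 x3=0xd4  N=1 Z=0
after  1: x0=0x73 x1=0x47 x2=0xff x3=0xd4  N=1 Z=0
after  2: x0=0x73 x1=0x2b x2=0xff x3=0xd4  N=0 Z=0
after  3: x0=0xff x1=0x2b x2=0xff x3=0xd4  N=1 Z=0
after  4: x0=0xff x1=0x2b x2=0x2b x3=0xd4  N=0 Z=0
after  5: x0=0xff x1=0x2b x2=0xa9 x3=0xd4  N=1 Z=0
after  6: x0=0xff x1=0x2b x2=0x2b x3=0xd4  N=0 Z=0
after  7: x0=0xff x1=0x2b x2=0x2b x3=0xd4  N=0 Z=0
after  8: x0=0xff x1=0x2b x2=0x2b x3=0x2b  N=0 Z=0
after  9: x0=0xd4 x1=0x2b x2=0x2b x3=0x2b  N=1 Z=0
after 10: x0=0xff x1=0x2b x2=0x2b x3=0x2b  N=1 Z=0
after 11: x0=0xff x1=0x2b x2=0x2b x3=0x2b  N=0 Z=0
-- IRQ taken; context saved, return-PC = 12 --
mismatch: x3: reported 0x2a vs actual 0x2b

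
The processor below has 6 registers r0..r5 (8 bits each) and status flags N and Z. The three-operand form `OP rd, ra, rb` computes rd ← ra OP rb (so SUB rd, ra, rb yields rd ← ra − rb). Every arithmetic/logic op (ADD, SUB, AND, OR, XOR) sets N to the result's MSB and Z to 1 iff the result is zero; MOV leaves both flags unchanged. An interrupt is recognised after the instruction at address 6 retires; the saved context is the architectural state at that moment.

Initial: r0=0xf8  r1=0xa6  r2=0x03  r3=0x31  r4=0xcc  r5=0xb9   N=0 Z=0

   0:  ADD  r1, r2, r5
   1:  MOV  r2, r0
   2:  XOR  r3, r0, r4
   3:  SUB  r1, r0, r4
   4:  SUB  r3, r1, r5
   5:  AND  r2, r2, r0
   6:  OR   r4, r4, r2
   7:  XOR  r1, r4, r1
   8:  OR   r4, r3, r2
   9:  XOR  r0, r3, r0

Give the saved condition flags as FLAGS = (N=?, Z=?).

after  0: r0=0xf8 r1=0xbc r2=0x03 r3=0x31 r4=0xcc r5=0xb9  N=1 Z=0
after  1: r0=0xf8 r1=0xbc r2=0xf8 r3=0x31 r4=0xcc r5=0xb9  N=1 Z=0
after  2: r0=0xf8 r1=0xbc r2=0xf8 r3=0x34 r4=0xcc r5=0xb9  N=0 Z=0
after  3: r0=0xf8 r1=0x2c r2=0xf8 r3=0x34 r4=0xcc r5=0xb9  N=0 Z=0
after  4: r0=0xf8 r1=0x2c r2=0xf8 r3=0x73 r4=0xcc r5=0xb9  N=0 Z=0
after  5: r0=0xf8 r1=0x2c r2=0xf8 r3=0x73 r4=0xcc r5=0xb9  N=1 Z=0
after  6: r0=0xf8 r1=0x2c r2=0xf8 r3=0x73 r4=0xfc r5=0xb9  N=1 Z=0
-- IRQ taken; context saved, return-PC = 7 --

FLAGS = (N=1, Z=0)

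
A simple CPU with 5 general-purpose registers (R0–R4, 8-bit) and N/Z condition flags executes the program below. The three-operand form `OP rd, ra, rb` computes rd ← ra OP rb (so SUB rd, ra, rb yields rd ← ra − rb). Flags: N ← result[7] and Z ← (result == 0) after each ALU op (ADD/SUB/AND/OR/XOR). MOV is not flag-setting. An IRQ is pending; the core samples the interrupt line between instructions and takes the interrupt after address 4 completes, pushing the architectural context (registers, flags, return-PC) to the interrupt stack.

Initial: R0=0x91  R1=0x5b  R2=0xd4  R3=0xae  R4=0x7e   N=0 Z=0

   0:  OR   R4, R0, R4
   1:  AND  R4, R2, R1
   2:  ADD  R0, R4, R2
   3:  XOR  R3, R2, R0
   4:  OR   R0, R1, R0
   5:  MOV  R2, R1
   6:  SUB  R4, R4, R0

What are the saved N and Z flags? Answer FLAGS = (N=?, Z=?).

after  0: R0=0x91 R1=0x5b R2=0xd4 R3=0xae R4=0xff  N=1 Z=0
after  1: R0=0x91 R1=0x5b R2=0xd4 R3=0xae R4=0x50  N=0 Z=0
after  2: R0=0x24 R1=0x5b R2=0xd4 R3=0xae R4=0x50  N=0 Z=0
after  3: R0=0x24 R1=0x5b R2=0xd4 R3=0xf0 R4=0x50  N=1 Z=0
after  4: R0=0x7f R1=0x5b R2=0xd4 R3=0xf0 R4=0x50  N=0 Z=0
-- IRQ taken; context saved, return-PC = 5 --

FLAGS = (N=0, Z=0)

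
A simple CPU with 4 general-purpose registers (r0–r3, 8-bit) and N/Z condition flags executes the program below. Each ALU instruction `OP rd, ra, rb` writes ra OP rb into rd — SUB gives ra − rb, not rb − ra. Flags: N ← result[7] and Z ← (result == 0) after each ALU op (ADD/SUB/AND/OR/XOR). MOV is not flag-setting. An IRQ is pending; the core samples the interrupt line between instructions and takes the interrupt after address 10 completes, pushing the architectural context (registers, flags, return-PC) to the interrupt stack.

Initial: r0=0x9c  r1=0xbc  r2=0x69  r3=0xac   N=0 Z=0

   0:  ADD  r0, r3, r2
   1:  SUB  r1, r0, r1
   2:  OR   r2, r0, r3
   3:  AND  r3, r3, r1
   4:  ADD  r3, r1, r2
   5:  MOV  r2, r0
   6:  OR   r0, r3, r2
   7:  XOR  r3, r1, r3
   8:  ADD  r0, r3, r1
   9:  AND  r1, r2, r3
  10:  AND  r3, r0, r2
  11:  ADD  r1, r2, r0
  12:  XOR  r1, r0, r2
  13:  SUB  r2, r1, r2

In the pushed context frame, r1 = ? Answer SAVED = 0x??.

after  0: r0=0x15 r1=0xbc r2=0x69 r3=0xac  N=0 Z=0
after  1: r0=0x15 r1=0x59 r2=0x69 r3=0xac  N=0 Z=0
after  2: r0=0x15 r1=0x59 r2=0xbd r3=0xac  N=1 Z=0
after  3: r0=0x15 r1=0x59 r2=0xbd r3=0x08  N=0 Z=0
after  4: r0=0x15 r1=0x59 r2=0xbd r3=0x16  N=0 Z=0
after  5: r0=0x15 r1=0x59 r2=0x15 r3=0x16  N=0 Z=0
after  6: r0=0x17 r1=0x59 r2=0x15 r3=0x16  N=0 Z=0
after  7: r0=0x17 r1=0x59 r2=0x15 r3=0x4f  N=0 Z=0
after  8: r0=0xa8 r1=0x59 r2=0x15 r3=0x4f  N=1 Z=0
after  9: r0=0xa8 r1=0x05 r2=0x15 r3=0x4f  N=0 Z=0
after 10: r0=0xa8 r1=0x05 r2=0x15 r3=0x00  N=0 Z=1
-- IRQ taken; context saved, return-PC = 11 --

SAVED = 0x05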